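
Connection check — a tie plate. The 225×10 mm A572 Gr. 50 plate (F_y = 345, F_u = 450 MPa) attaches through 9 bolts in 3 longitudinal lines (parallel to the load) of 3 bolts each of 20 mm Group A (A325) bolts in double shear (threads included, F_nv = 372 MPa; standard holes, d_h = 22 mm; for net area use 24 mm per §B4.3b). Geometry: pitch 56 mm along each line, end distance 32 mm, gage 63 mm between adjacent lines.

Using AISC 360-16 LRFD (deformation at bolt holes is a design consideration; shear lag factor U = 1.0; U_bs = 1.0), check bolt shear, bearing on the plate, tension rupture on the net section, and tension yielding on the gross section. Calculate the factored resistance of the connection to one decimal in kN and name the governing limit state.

Bolt shear: A_b = π(20)²/4 = 314.16 mm². φR_n = 0.75 × 372 × 314.16 × 9 × 2 = 1577.7 kN.
Bearing (10 mm plate, F_u = 450 MPa): end bolts L_c = 32 − 22/2 = 21, R_n = min(1.2×21×10×450, 2.4×20×10×450) = 113.4 kN/bolt; interior L_c = 56 − 22 = 34, R_n = 183.6 kN/bolt. φR_n = 0.75 × (3×113.4 + 6×183.6) = 1081.4 kN.
Tension rupture (net): A_n = (225 − 3×24)×10 = 1530 mm² (U = 1.0, A_e = A_n). φR_n = 0.75 × 450 × 1530 = 516.4 kN.
Tension yield (gross): A_g = 225×10 = 2250 mm². φR_n = 0.90 × 345 × 2250 = 698.6 kN.
Governing: min(1577.7, 1081.4, 516.4, 698.6) = 516.4 kN → net-section rupture.

516.4 kN (net-section rupture governs)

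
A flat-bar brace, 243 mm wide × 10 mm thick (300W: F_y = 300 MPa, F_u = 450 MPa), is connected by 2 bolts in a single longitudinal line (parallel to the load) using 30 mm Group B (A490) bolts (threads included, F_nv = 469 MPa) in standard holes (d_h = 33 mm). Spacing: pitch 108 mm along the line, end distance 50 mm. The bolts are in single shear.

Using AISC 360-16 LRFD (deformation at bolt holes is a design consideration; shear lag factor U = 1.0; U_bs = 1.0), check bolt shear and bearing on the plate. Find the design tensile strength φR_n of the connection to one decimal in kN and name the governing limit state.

378.7 kN (bearing governs)

Bolt shear: A_b = π(30)²/4 = 706.86 mm². φR_n = 0.75 × 469 × 706.86 × 2 × 1 = 497.3 kN.
Bearing (10 mm plate, F_u = 450 MPa): end bolts L_c = 50 − 33/2 = 33.5, R_n = min(1.2×33.5×10×450, 2.4×30×10×450) = 180.9 kN/bolt; interior L_c = 108 − 33 = 75, R_n = 324 kN/bolt. φR_n = 0.75 × (1×180.9 + 1×324) = 378.7 kN.
Governing: min(497.3, 378.7) = 378.7 kN → bearing.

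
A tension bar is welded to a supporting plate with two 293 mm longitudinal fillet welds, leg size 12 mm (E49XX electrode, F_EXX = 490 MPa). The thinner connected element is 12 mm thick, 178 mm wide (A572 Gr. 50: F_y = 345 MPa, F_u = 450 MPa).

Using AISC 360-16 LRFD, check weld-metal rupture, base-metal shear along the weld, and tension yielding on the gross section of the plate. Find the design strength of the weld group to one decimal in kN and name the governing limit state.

Weld metal: throat = 0.707×12 = 8.484 mm, L = 2×293 = 586 mm. φR_n = 0.75 × 0.6 × 490 × 8.484 × 586 = 1096.2 kN.
Base metal shear (12 mm plate): yield φR_n = 1.0×0.6×345×12×586 = 1455.6 kN; rupture φR_n = 0.75×0.6×450×12×586 = 1424.0 kN; take 1424.0 kN (rupture).
Tension yield (gross): A_g = 178×12 = 2136 mm². φR_n = 0.90 × 345 × 2136 = 663.2 kN.
Governing: min(1096.2, 1424.0, 663.2) = 663.2 kN → gross-section yield.

663.2 kN (gross-section yield governs)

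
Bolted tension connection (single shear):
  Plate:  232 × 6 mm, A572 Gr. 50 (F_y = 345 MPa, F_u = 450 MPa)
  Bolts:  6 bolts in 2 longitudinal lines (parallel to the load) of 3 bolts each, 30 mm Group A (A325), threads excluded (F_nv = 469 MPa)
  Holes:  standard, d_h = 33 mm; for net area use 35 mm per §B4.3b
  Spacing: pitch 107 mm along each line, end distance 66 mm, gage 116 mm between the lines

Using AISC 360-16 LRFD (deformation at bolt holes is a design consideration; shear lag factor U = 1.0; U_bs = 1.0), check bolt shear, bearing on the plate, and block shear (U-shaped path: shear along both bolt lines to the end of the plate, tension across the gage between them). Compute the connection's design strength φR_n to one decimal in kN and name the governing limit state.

Bolt shear: A_b = π(30)²/4 = 706.86 mm². φR_n = 0.75 × 469 × 706.86 × 6 × 1 = 1491.8 kN.
Bearing (6 mm plate, F_u = 450 MPa): end bolts L_c = 66 − 33/2 = 49.5, R_n = min(1.2×49.5×6×450, 2.4×30×6×450) = 160.38 kN/bolt; interior L_c = 107 − 33 = 74, R_n = 194.4 kN/bolt. φR_n = 0.75 × (2×160.38 + 4×194.4) = 823.8 kN.
Block shear: shear path 2×[66+2×107] = 2×280 mm, A_gv = 3360, A_nv = 2×(280 − 2.5×35)×6 = 2310 mm²; tension across gage: (116 − 1×35)×6 = 486 mm². R_n = min(0.6×450×2310, 0.6×345×3360) + 1.0×450×486 = min(623.7, 695.52) + 218.7 = 842.4 kN. φR_n = 0.75 × 842.4 = 631.8 kN.
Governing: min(1491.8, 823.8, 631.8) = 631.8 kN → block shear.

631.8 kN (block shear governs)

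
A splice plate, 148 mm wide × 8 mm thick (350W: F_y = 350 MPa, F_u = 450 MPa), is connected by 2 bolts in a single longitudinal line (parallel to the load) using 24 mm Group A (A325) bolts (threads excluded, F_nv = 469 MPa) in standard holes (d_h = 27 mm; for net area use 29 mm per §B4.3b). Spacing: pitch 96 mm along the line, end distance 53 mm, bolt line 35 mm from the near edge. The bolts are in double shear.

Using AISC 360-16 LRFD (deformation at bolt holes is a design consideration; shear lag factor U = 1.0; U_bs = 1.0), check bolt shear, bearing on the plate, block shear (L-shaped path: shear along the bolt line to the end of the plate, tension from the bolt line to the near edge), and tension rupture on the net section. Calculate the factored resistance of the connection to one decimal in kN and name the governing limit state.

226.3 kN (block shear governs)

Bolt shear: A_b = π(24)²/4 = 452.39 mm². φR_n = 0.75 × 469 × 452.39 × 2 × 2 = 636.5 kN.
Bearing (8 mm plate, F_u = 450 MPa): end bolts L_c = 53 − 27/2 = 39.5, R_n = min(1.2×39.5×8×450, 2.4×24×8×450) = 170.64 kN/bolt; interior L_c = 96 − 27 = 69, R_n = 207.36 kN/bolt. φR_n = 0.75 × (1×170.64 + 1×207.36) = 283.5 kN.
Block shear: shear path 1×[53+1×96] = 1×149 mm, A_gv = 1192, A_nv = 1×(149 − 1.5×29)×8 = 844 mm²; tension to near edge: (35 − 0.5×29)×8 = 164 mm². R_n = min(0.6×450×844, 0.6×350×1192) + 1.0×450×164 = min(227.88, 250.32) + 73.8 = 301.68 kN. φR_n = 0.75 × 301.68 = 226.3 kN.
Tension rupture (net): A_n = (148 − 1×29)×8 = 952 mm² (U = 1.0, A_e = A_n). φR_n = 0.75 × 450 × 952 = 321.3 kN.
Governing: min(636.5, 283.5, 226.3, 321.3) = 226.3 kN → block shear.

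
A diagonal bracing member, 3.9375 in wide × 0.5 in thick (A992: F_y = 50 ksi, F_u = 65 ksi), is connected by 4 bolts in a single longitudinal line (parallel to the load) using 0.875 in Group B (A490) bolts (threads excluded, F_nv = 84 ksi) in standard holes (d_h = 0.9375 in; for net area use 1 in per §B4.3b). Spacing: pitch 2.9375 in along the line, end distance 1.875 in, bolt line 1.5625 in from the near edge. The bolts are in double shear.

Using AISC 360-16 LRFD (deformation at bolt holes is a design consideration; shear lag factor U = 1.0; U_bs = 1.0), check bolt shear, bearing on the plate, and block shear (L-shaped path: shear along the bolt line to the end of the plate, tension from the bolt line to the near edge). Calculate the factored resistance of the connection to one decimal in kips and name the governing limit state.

131.0 kips (block shear governs)

Bolt shear: A_b = π(0.875)²/4 = 0.60132 in². φR_n = 0.75 × 84 × 0.60132 × 4 × 2 = 303.1 kips.
Bearing (0.5 in plate, F_u = 65 ksi): end bolts L_c = 1.875 − 0.9375/2 = 1.40625, R_n = min(1.2×1.40625×0.5×65, 2.4×0.875×0.5×65) = 54.844 kips/bolt; interior L_c = 2.9375 − 0.9375 = 2, R_n = 68.25 kips/bolt. φR_n = 0.75 × (1×54.844 + 3×68.25) = 194.7 kips.
Block shear: shear path 1×[1.875+3×2.9375] = 1×10.6875 in, A_gv = 5.3438, A_nv = 1×(10.6875 − 3.5×1)×0.5 = 3.5938 in²; tension to near edge: (1.5625 − 0.5×1)×0.5 = 0.53125 in². R_n = min(0.6×65×3.5938, 0.6×50×5.3438) + 1.0×65×0.53125 = min(140.16, 160.31) + 34.531 = 174.69 kips. φR_n = 0.75 × 174.69 = 131.0 kips.
Governing: min(303.1, 194.7, 131.0) = 131.0 kips → block shear.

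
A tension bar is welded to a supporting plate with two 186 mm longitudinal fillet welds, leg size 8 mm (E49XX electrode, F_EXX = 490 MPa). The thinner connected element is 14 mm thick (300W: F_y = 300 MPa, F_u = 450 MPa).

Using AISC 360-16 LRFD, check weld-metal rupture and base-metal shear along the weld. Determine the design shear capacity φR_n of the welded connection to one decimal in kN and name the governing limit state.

Weld metal: throat = 0.707×8 = 5.656 mm, L = 2×186 = 372 mm. φR_n = 0.75 × 0.6 × 490 × 5.656 × 372 = 463.9 kN.
Base metal shear (14 mm plate): yield φR_n = 1.0×0.6×300×14×372 = 937.4 kN; rupture φR_n = 0.75×0.6×450×14×372 = 1054.6 kN; take 937.4 kN (yield).
Governing: min(463.9, 937.4) = 463.9 kN → weld metal.

463.9 kN (weld metal governs)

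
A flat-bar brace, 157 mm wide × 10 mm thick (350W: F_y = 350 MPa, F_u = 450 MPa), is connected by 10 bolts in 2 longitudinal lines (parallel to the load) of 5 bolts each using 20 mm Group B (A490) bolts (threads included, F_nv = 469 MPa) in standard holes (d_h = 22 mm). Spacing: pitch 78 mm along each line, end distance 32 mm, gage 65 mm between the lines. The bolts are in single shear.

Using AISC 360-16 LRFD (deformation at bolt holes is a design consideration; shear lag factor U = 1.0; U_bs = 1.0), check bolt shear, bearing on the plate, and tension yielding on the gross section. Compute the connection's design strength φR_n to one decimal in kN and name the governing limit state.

494.6 kN (gross-section yield governs)

Bolt shear: A_b = π(20)²/4 = 314.16 mm². φR_n = 0.75 × 469 × 314.16 × 10 × 1 = 1105.1 kN.
Bearing (10 mm plate, F_u = 450 MPa): end bolts L_c = 32 − 22/2 = 21, R_n = min(1.2×21×10×450, 2.4×20×10×450) = 113.4 kN/bolt; interior L_c = 78 − 22 = 56, R_n = 216 kN/bolt. φR_n = 0.75 × (2×113.4 + 8×216) = 1466.1 kN.
Tension yield (gross): A_g = 157×10 = 1570 mm². φR_n = 0.90 × 350 × 1570 = 494.6 kN.
Governing: min(1105.1, 1466.1, 494.6) = 494.6 kN → gross-section yield.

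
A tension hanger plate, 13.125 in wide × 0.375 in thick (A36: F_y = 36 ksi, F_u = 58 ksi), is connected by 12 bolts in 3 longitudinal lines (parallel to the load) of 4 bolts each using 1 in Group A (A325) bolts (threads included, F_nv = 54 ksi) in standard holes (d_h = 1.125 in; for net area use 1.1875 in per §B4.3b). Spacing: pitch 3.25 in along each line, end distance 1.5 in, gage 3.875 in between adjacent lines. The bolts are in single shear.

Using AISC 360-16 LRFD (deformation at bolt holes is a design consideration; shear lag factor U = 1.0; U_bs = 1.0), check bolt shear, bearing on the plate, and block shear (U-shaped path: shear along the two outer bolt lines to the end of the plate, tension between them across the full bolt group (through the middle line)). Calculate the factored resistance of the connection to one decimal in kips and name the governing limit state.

224.4 kips (block shear governs)

Bolt shear: A_b = π(1)²/4 = 0.7854 in². φR_n = 0.75 × 54 × 0.7854 × 12 × 1 = 381.7 kips.
Bearing (0.375 in plate, F_u = 58 ksi): end bolts L_c = 1.5 − 1.125/2 = 0.9375, R_n = min(1.2×0.9375×0.375×58, 2.4×1×0.375×58) = 24.469 kips/bolt; interior L_c = 3.25 − 1.125 = 2.125, R_n = 52.2 kips/bolt. φR_n = 0.75 × (3×24.469 + 9×52.2) = 407.4 kips.
Block shear: shear path 2×[1.5+3×3.25] = 2×11.25 in, A_gv = 8.4375, A_nv = 2×(11.25 − 3.5×1.1875)×0.375 = 5.3203 in²; tension across gage: (7.75 − 2×1.1875)×0.375 = 2.0156 in². R_n = min(0.6×58×5.3203, 0.6×36×8.4375) + 1.0×58×2.0156 = min(185.15, 182.25) + 116.9 = 299.15 kips. φR_n = 0.75 × 299.15 = 224.4 kips.
Governing: min(381.7, 407.4, 224.4) = 224.4 kips → block shear.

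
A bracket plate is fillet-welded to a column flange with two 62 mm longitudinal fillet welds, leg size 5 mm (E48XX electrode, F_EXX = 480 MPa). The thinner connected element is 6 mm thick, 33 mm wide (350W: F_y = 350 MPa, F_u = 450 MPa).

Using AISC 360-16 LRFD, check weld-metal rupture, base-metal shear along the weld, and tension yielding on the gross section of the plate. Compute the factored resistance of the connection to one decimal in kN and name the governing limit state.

62.4 kN (gross-section yield governs)

Weld metal: throat = 0.707×5 = 3.535 mm, L = 2×62 = 124 mm. φR_n = 0.75 × 0.6 × 480 × 3.535 × 124 = 94.7 kN.
Base metal shear (6 mm plate): yield φR_n = 1.0×0.6×350×6×124 = 156.2 kN; rupture φR_n = 0.75×0.6×450×6×124 = 150.7 kN; take 150.7 kN (rupture).
Tension yield (gross): A_g = 33×6 = 198 mm². φR_n = 0.90 × 350 × 198 = 62.4 kN.
Governing: min(94.7, 150.7, 62.4) = 62.4 kN → gross-section yield.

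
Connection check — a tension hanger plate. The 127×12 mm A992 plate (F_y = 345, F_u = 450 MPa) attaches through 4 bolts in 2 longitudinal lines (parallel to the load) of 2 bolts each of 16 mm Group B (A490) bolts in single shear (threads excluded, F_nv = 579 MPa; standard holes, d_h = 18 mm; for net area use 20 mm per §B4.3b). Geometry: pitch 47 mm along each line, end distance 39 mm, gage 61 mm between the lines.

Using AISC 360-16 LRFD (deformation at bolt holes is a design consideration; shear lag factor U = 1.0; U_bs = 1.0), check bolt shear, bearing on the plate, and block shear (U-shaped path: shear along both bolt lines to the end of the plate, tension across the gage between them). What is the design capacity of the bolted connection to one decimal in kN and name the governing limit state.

349.2 kN (bolt shear governs)

Bolt shear: A_b = π(16)²/4 = 201.06 mm². φR_n = 0.75 × 579 × 201.06 × 4 × 1 = 349.2 kN.
Bearing (12 mm plate, F_u = 450 MPa): end bolts L_c = 39 − 18/2 = 30, R_n = min(1.2×30×12×450, 2.4×16×12×450) = 194.4 kN/bolt; interior L_c = 47 − 18 = 29, R_n = 187.92 kN/bolt. φR_n = 0.75 × (2×194.4 + 2×187.92) = 573.5 kN.
Block shear: shear path 2×[39+1×47] = 2×86 mm, A_gv = 2064, A_nv = 2×(86 − 1.5×20)×12 = 1344 mm²; tension across gage: (61 − 1×20)×12 = 492 mm². R_n = min(0.6×450×1344, 0.6×345×2064) + 1.0×450×492 = min(362.88, 427.25) + 221.4 = 584.28 kN. φR_n = 0.75 × 584.28 = 438.2 kN.
Governing: min(349.2, 573.5, 438.2) = 349.2 kN → bolt shear.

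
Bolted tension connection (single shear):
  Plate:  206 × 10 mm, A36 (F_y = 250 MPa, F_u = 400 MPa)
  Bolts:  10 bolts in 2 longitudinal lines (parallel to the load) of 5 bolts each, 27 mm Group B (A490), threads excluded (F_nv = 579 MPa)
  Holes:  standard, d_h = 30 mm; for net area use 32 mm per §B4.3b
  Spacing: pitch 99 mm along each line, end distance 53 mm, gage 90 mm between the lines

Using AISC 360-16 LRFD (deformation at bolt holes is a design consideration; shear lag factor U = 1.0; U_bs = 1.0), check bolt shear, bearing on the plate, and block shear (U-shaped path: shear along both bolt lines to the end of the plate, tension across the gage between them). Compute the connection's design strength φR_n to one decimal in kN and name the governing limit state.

Bolt shear: A_b = π(27)²/4 = 572.56 mm². φR_n = 0.75 × 579 × 572.56 × 10 × 1 = 2486.3 kN.
Bearing (10 mm plate, F_u = 400 MPa): end bolts L_c = 53 − 30/2 = 38, R_n = min(1.2×38×10×400, 2.4×27×10×400) = 182.4 kN/bolt; interior L_c = 99 − 30 = 69, R_n = 259.2 kN/bolt. φR_n = 0.75 × (2×182.4 + 8×259.2) = 1828.8 kN.
Block shear: shear path 2×[53+4×99] = 2×449 mm, A_gv = 8980, A_nv = 2×(449 − 4.5×32)×10 = 6100 mm²; tension across gage: (90 − 1×32)×10 = 580 mm². R_n = min(0.6×400×6100, 0.6×250×8980) + 1.0×400×580 = min(1464, 1347) + 232 = 1579 kN. φR_n = 0.75 × 1579 = 1184.3 kN.
Governing: min(2486.3, 1828.8, 1184.3) = 1184.3 kN → block shear.

1184.3 kN (block shear governs)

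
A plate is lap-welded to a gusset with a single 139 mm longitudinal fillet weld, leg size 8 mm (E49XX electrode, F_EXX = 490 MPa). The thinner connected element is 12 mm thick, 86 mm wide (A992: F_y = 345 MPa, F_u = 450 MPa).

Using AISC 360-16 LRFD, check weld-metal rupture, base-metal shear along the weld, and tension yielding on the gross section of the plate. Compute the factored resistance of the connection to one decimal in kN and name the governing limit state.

173.4 kN (weld metal governs)

Weld metal: throat = 0.707×8 = 5.656 mm, L = 139 mm. φR_n = 0.75 × 0.6 × 490 × 5.656 × 139 = 173.4 kN.
Base metal shear (12 mm plate): yield φR_n = 1.0×0.6×345×12×139 = 345.3 kN; rupture φR_n = 0.75×0.6×450×12×139 = 337.8 kN; take 337.8 kN (rupture).
Tension yield (gross): A_g = 86×12 = 1032 mm². φR_n = 0.90 × 345 × 1032 = 320.4 kN.
Governing: min(173.4, 337.8, 320.4) = 173.4 kN → weld metal.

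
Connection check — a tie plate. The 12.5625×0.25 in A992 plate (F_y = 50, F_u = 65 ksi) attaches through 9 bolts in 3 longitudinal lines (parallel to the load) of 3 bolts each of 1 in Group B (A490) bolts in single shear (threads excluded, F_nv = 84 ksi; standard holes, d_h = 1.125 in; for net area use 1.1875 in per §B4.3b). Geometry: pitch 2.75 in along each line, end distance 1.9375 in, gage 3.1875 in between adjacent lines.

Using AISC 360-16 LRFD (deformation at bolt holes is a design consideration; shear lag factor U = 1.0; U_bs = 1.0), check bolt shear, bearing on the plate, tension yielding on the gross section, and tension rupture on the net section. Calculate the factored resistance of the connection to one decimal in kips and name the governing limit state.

Bolt shear: A_b = π(1)²/4 = 0.7854 in². φR_n = 0.75 × 84 × 0.7854 × 9 × 1 = 445.3 kips.
Bearing (0.25 in plate, F_u = 65 ksi): end bolts L_c = 1.9375 − 1.125/2 = 1.375, R_n = min(1.2×1.375×0.25×65, 2.4×1×0.25×65) = 26.813 kips/bolt; interior L_c = 2.75 − 1.125 = 1.625, R_n = 31.688 kips/bolt. φR_n = 0.75 × (3×26.813 + 6×31.688) = 202.9 kips.
Tension yield (gross): A_g = 12.5625×0.25 = 3.1406 in². φR_n = 0.90 × 50 × 3.1406 = 141.3 kips.
Tension rupture (net): A_n = (12.5625 − 3×1.1875)×0.25 = 2.25 in² (U = 1.0, A_e = A_n). φR_n = 0.75 × 65 × 2.25 = 109.7 kips.
Governing: min(445.3, 202.9, 141.3, 109.7) = 109.7 kips → net-section rupture.

109.7 kips (net-section rupture governs)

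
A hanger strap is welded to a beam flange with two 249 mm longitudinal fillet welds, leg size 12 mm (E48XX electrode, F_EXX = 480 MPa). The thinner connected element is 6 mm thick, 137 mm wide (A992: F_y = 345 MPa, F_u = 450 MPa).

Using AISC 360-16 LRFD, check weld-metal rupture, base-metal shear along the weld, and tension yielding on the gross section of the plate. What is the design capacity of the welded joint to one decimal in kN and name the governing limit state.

Weld metal: throat = 0.707×12 = 8.484 mm, L = 2×249 = 498 mm. φR_n = 0.75 × 0.6 × 480 × 8.484 × 498 = 912.6 kN.
Base metal shear (6 mm plate): yield φR_n = 1.0×0.6×345×6×498 = 618.5 kN; rupture φR_n = 0.75×0.6×450×6×498 = 605.1 kN; take 605.1 kN (rupture).
Tension yield (gross): A_g = 137×6 = 822 mm². φR_n = 0.90 × 345 × 822 = 255.2 kN.
Governing: min(912.6, 605.1, 255.2) = 255.2 kN → gross-section yield.

255.2 kN (gross-section yield governs)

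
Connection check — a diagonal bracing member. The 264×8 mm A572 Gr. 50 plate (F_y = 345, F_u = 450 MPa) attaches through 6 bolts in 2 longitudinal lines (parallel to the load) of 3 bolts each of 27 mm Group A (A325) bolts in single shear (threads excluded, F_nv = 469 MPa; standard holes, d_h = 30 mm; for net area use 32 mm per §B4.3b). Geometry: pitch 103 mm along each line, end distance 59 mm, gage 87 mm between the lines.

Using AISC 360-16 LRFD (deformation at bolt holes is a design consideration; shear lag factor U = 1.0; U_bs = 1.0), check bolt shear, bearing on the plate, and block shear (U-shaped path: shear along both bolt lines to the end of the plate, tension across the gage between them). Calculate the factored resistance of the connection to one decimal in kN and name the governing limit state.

Bolt shear: A_b = π(27)²/4 = 572.56 mm². φR_n = 0.75 × 469 × 572.56 × 6 × 1 = 1208.4 kN.
Bearing (8 mm plate, F_u = 450 MPa): end bolts L_c = 59 − 30/2 = 44, R_n = min(1.2×44×8×450, 2.4×27×8×450) = 190.08 kN/bolt; interior L_c = 103 − 30 = 73, R_n = 233.28 kN/bolt. φR_n = 0.75 × (2×190.08 + 4×233.28) = 985.0 kN.
Block shear: shear path 2×[59+2×103] = 2×265 mm, A_gv = 4240, A_nv = 2×(265 − 2.5×32)×8 = 2960 mm²; tension across gage: (87 − 1×32)×8 = 440 mm². R_n = min(0.6×450×2960, 0.6×345×4240) + 1.0×450×440 = min(799.2, 877.68) + 198 = 997.2 kN. φR_n = 0.75 × 997.2 = 747.9 kN.
Governing: min(1208.4, 985.0, 747.9) = 747.9 kN → block shear.

747.9 kN (block shear governs)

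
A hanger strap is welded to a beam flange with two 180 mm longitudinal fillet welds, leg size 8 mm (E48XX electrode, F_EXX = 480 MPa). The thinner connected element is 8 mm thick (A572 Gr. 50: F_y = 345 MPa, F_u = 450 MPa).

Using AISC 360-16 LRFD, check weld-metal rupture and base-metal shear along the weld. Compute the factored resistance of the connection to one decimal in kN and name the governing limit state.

Weld metal: throat = 0.707×8 = 5.656 mm, L = 2×180 = 360 mm. φR_n = 0.75 × 0.6 × 480 × 5.656 × 360 = 439.8 kN.
Base metal shear (8 mm plate): yield φR_n = 1.0×0.6×345×8×360 = 596.2 kN; rupture φR_n = 0.75×0.6×450×8×360 = 583.2 kN; take 583.2 kN (rupture).
Governing: min(439.8, 583.2) = 439.8 kN → weld metal.

439.8 kN (weld metal governs)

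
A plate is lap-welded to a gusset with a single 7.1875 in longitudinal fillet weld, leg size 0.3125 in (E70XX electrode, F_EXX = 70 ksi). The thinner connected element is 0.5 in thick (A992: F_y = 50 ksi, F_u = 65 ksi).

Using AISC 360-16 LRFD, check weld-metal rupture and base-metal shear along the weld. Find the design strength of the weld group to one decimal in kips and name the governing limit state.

Weld metal: throat = 0.707×0.3125 = 0.22094 in, L = 7.1875 in. φR_n = 0.75 × 0.6 × 70 × 0.22094 × 7.1875 = 50.0 kips.
Base metal shear (0.5 in plate): yield φR_n = 1.0×0.6×50×0.5×7.1875 = 107.8 kips; rupture φR_n = 0.75×0.6×65×0.5×7.1875 = 105.1 kips; take 105.1 kips (rupture).
Governing: min(50.0, 105.1) = 50.0 kips → weld metal.

50.0 kips (weld metal governs)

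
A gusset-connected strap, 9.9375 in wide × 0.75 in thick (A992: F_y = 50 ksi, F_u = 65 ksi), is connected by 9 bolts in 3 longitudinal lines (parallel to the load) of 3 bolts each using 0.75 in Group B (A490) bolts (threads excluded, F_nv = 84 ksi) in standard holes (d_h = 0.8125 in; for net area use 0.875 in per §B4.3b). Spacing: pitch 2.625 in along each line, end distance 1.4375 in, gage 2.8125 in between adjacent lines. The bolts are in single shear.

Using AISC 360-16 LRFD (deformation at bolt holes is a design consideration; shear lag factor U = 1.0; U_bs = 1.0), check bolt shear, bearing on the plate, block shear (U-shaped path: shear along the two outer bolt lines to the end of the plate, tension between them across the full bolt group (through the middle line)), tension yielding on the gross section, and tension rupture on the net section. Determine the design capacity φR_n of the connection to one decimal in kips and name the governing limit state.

250.5 kips (bolt shear governs)

Bolt shear: A_b = π(0.75)²/4 = 0.44179 in². φR_n = 0.75 × 84 × 0.44179 × 9 × 1 = 250.5 kips.
Bearing (0.75 in plate, F_u = 65 ksi): end bolts L_c = 1.4375 − 0.8125/2 = 1.03125, R_n = min(1.2×1.03125×0.75×65, 2.4×0.75×0.75×65) = 60.328 kips/bolt; interior L_c = 2.625 − 0.8125 = 1.8125, R_n = 87.75 kips/bolt. φR_n = 0.75 × (3×60.328 + 6×87.75) = 530.6 kips.
Block shear: shear path 2×[1.4375+2×2.625] = 2×6.6875 in, A_gv = 10.031, A_nv = 2×(6.6875 − 2.5×0.875)×0.75 = 6.75 in²; tension across gage: (5.625 − 2×0.875)×0.75 = 2.9063 in². R_n = min(0.6×65×6.75, 0.6×50×10.031) + 1.0×65×2.9063 = min(263.25, 300.93) + 188.91 = 452.16 kips. φR_n = 0.75 × 452.16 = 339.1 kips.
Tension yield (gross): A_g = 9.9375×0.75 = 7.4531 in². φR_n = 0.90 × 50 × 7.4531 = 335.4 kips.
Tension rupture (net): A_n = (9.9375 − 3×0.875)×0.75 = 5.4844 in² (U = 1.0, A_e = A_n). φR_n = 0.75 × 65 × 5.4844 = 267.4 kips.
Governing: min(250.5, 530.6, 339.1, 335.4, 267.4) = 250.5 kips → bolt shear.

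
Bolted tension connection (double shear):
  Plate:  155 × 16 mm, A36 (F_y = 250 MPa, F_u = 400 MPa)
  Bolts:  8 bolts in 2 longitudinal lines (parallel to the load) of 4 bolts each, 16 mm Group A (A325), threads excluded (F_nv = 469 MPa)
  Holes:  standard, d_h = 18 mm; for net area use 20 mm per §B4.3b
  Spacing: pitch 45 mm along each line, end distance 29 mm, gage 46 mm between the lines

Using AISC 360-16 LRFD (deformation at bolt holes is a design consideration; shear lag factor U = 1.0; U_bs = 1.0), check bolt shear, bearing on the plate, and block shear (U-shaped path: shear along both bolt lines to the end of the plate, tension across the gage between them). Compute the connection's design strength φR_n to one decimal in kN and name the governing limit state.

666.2 kN (block shear governs)

Bolt shear: A_b = π(16)²/4 = 201.06 mm². φR_n = 0.75 × 469 × 201.06 × 8 × 2 = 1131.6 kN.
Bearing (16 mm plate, F_u = 400 MPa): end bolts L_c = 29 − 18/2 = 20, R_n = min(1.2×20×16×400, 2.4×16×16×400) = 153.6 kN/bolt; interior L_c = 45 − 18 = 27, R_n = 207.36 kN/bolt. φR_n = 0.75 × (2×153.6 + 6×207.36) = 1163.5 kN.
Block shear: shear path 2×[29+3×45] = 2×164 mm, A_gv = 5248, A_nv = 2×(164 − 3.5×20)×16 = 3008 mm²; tension across gage: (46 − 1×20)×16 = 416 mm². R_n = min(0.6×400×3008, 0.6×250×5248) + 1.0×400×416 = min(721.92, 787.2) + 166.4 = 888.32 kN. φR_n = 0.75 × 888.32 = 666.2 kN.
Governing: min(1131.6, 1163.5, 666.2) = 666.2 kN → block shear.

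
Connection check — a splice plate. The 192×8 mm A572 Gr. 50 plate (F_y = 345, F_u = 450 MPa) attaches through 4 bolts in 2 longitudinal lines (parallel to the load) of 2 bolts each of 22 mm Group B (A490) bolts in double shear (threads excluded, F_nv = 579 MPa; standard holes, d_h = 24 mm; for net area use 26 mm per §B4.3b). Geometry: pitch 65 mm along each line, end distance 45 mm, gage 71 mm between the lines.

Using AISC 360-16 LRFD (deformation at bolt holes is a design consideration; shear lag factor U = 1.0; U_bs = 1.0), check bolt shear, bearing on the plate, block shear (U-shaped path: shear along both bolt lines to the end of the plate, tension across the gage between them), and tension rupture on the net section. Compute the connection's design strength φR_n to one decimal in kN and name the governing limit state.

Bolt shear: A_b = π(22)²/4 = 380.13 mm². φR_n = 0.75 × 579 × 380.13 × 4 × 2 = 1320.6 kN.
Bearing (8 mm plate, F_u = 450 MPa): end bolts L_c = 45 − 24/2 = 33, R_n = min(1.2×33×8×450, 2.4×22×8×450) = 142.56 kN/bolt; interior L_c = 65 − 24 = 41, R_n = 177.12 kN/bolt. φR_n = 0.75 × (2×142.56 + 2×177.12) = 479.5 kN.
Block shear: shear path 2×[45+1×65] = 2×110 mm, A_gv = 1760, A_nv = 2×(110 − 1.5×26)×8 = 1136 mm²; tension across gage: (71 − 1×26)×8 = 360 mm². R_n = min(0.6×450×1136, 0.6×345×1760) + 1.0×450×360 = min(306.72, 364.32) + 162 = 468.72 kN. φR_n = 0.75 × 468.72 = 351.5 kN.
Tension rupture (net): A_n = (192 − 2×26)×8 = 1120 mm² (U = 1.0, A_e = A_n). φR_n = 0.75 × 450 × 1120 = 378.0 kN.
Governing: min(1320.6, 479.5, 351.5, 378.0) = 351.5 kN → block shear.

351.5 kN (block shear governs)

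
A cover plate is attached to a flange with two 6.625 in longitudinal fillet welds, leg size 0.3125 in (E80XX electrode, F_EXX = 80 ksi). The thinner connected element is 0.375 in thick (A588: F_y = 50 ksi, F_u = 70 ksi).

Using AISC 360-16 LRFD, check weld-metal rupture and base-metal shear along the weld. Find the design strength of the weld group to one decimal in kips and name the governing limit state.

105.4 kips (weld metal governs)

Weld metal: throat = 0.707×0.3125 = 0.22094 in, L = 2×6.625 = 13.25 in. φR_n = 0.75 × 0.6 × 80 × 0.22094 × 13.25 = 105.4 kips.
Base metal shear (0.375 in plate): yield φR_n = 1.0×0.6×50×0.375×13.25 = 149.1 kips; rupture φR_n = 0.75×0.6×70×0.375×13.25 = 156.5 kips; take 149.1 kips (yield).
Governing: min(105.4, 149.1) = 105.4 kips → weld metal.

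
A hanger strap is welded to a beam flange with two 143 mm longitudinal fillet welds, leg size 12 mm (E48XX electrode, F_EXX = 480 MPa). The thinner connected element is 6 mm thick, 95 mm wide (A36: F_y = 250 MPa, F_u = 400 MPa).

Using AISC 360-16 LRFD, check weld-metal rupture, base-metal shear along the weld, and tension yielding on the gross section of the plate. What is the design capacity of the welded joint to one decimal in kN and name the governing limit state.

128.3 kN (gross-section yield governs)

Weld metal: throat = 0.707×12 = 8.484 mm, L = 2×143 = 286 mm. φR_n = 0.75 × 0.6 × 480 × 8.484 × 286 = 524.1 kN.
Base metal shear (6 mm plate): yield φR_n = 1.0×0.6×250×6×286 = 257.4 kN; rupture φR_n = 0.75×0.6×400×6×286 = 308.9 kN; take 257.4 kN (yield).
Tension yield (gross): A_g = 95×6 = 570 mm². φR_n = 0.90 × 250 × 570 = 128.3 kN.
Governing: min(524.1, 257.4, 128.3) = 128.3 kN → gross-section yield.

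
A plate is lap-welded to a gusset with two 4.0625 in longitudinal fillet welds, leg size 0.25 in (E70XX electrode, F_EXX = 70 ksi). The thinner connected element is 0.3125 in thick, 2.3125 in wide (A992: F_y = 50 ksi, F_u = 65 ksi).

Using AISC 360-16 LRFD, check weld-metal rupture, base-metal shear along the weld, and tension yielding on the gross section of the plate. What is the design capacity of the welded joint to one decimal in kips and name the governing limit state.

Weld metal: throat = 0.707×0.25 = 0.17675 in, L = 2×4.0625 = 8.125 in. φR_n = 0.75 × 0.6 × 70 × 0.17675 × 8.125 = 45.2 kips.
Base metal shear (0.3125 in plate): yield φR_n = 1.0×0.6×50×0.3125×8.125 = 76.2 kips; rupture φR_n = 0.75×0.6×65×0.3125×8.125 = 74.3 kips; take 74.3 kips (rupture).
Tension yield (gross): A_g = 2.3125×0.3125 = 0.72266 in². φR_n = 0.90 × 50 × 0.72266 = 32.5 kips.
Governing: min(45.2, 74.3, 32.5) = 32.5 kips → gross-section yield.

32.5 kips (gross-section yield governs)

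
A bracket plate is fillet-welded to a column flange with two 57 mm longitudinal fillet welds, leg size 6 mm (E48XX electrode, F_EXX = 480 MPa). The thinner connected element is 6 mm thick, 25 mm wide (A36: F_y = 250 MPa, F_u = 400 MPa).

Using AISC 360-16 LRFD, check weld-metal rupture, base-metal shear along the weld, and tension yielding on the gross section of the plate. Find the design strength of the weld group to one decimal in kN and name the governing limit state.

Weld metal: throat = 0.707×6 = 4.242 mm, L = 2×57 = 114 mm. φR_n = 0.75 × 0.6 × 480 × 4.242 × 114 = 104.5 kN.
Base metal shear (6 mm plate): yield φR_n = 1.0×0.6×250×6×114 = 102.6 kN; rupture φR_n = 0.75×0.6×400×6×114 = 123.1 kN; take 102.6 kN (yield).
Tension yield (gross): A_g = 25×6 = 150 mm². φR_n = 0.90 × 250 × 150 = 33.8 kN.
Governing: min(104.5, 102.6, 33.8) = 33.8 kN → gross-section yield.

33.8 kN (gross-section yield governs)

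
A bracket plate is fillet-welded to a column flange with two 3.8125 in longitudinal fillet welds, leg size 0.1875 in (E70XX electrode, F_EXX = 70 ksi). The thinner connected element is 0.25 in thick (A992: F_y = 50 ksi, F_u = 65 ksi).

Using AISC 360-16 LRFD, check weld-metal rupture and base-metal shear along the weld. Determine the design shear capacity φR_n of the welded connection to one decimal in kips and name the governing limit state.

Weld metal: throat = 0.707×0.1875 = 0.13256 in, L = 2×3.8125 = 7.625 in. φR_n = 0.75 × 0.6 × 70 × 0.13256 × 7.625 = 31.8 kips.
Base metal shear (0.25 in plate): yield φR_n = 1.0×0.6×50×0.25×7.625 = 57.2 kips; rupture φR_n = 0.75×0.6×65×0.25×7.625 = 55.8 kips; take 55.8 kips (rupture).
Governing: min(31.8, 55.8) = 31.8 kips → weld metal.

31.8 kips (weld metal governs)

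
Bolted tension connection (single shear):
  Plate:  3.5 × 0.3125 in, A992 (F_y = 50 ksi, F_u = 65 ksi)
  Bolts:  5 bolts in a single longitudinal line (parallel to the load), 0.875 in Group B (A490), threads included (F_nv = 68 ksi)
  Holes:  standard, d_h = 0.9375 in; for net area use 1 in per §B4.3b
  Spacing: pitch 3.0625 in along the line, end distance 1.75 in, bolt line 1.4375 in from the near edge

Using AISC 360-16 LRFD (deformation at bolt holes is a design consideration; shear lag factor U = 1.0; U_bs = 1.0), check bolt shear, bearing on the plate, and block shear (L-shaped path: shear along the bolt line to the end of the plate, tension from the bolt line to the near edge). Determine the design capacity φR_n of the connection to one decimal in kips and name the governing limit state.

Bolt shear: A_b = π(0.875)²/4 = 0.60132 in². φR_n = 0.75 × 68 × 0.60132 × 5 × 1 = 153.3 kips.
Bearing (0.3125 in plate, F_u = 65 ksi): end bolts L_c = 1.75 − 0.9375/2 = 1.28125, R_n = min(1.2×1.28125×0.3125×65, 2.4×0.875×0.3125×65) = 31.23 kips/bolt; interior L_c = 3.0625 − 0.9375 = 2.125, R_n = 42.656 kips/bolt. φR_n = 0.75 × (1×31.23 + 4×42.656) = 151.4 kips.
Block shear: shear path 1×[1.75+4×3.0625] = 1×14 in, A_gv = 4.375, A_nv = 1×(14 − 4.5×1)×0.3125 = 2.9688 in²; tension to near edge: (1.4375 − 0.5×1)×0.3125 = 0.29297 in². R_n = min(0.6×65×2.9688, 0.6×50×4.375) + 1.0×65×0.29297 = min(115.78, 131.25) + 19.043 = 134.82 kips. φR_n = 0.75 × 134.82 = 101.1 kips.
Governing: min(153.3, 151.4, 101.1) = 101.1 kips → block shear.

101.1 kips (block shear governs)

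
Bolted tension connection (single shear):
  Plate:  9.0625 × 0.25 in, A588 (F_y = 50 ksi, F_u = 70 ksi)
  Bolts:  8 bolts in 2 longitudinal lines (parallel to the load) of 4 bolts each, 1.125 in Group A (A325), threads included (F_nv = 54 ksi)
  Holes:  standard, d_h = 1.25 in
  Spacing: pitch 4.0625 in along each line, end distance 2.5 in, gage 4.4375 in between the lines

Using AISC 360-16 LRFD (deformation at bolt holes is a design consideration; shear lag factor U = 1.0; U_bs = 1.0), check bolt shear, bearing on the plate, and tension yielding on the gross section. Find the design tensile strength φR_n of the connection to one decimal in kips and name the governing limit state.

Bolt shear: A_b = π(1.125)²/4 = 0.99402 in². φR_n = 0.75 × 54 × 0.99402 × 8 × 1 = 322.1 kips.
Bearing (0.25 in plate, F_u = 70 ksi): end bolts L_c = 2.5 − 1.25/2 = 1.875, R_n = min(1.2×1.875×0.25×70, 2.4×1.125×0.25×70) = 39.375 kips/bolt; interior L_c = 4.0625 − 1.25 = 2.8125, R_n = 47.25 kips/bolt. φR_n = 0.75 × (2×39.375 + 6×47.25) = 271.7 kips.
Tension yield (gross): A_g = 9.0625×0.25 = 2.2656 in². φR_n = 0.90 × 50 × 2.2656 = 102.0 kips.
Governing: min(322.1, 271.7, 102.0) = 102.0 kips → gross-section yield.

102.0 kips (gross-section yield governs)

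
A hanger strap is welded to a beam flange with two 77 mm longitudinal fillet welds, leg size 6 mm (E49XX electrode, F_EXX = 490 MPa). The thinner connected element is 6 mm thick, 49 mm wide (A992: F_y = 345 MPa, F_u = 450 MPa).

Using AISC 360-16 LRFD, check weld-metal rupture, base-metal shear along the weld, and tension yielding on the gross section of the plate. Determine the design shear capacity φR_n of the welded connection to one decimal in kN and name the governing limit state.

91.3 kN (gross-section yield governs)

Weld metal: throat = 0.707×6 = 4.242 mm, L = 2×77 = 154 mm. φR_n = 0.75 × 0.6 × 490 × 4.242 × 154 = 144.0 kN.
Base metal shear (6 mm plate): yield φR_n = 1.0×0.6×345×6×154 = 191.3 kN; rupture φR_n = 0.75×0.6×450×6×154 = 187.1 kN; take 187.1 kN (rupture).
Tension yield (gross): A_g = 49×6 = 294 mm². φR_n = 0.90 × 345 × 294 = 91.3 kN.
Governing: min(144.0, 187.1, 91.3) = 91.3 kN → gross-section yield.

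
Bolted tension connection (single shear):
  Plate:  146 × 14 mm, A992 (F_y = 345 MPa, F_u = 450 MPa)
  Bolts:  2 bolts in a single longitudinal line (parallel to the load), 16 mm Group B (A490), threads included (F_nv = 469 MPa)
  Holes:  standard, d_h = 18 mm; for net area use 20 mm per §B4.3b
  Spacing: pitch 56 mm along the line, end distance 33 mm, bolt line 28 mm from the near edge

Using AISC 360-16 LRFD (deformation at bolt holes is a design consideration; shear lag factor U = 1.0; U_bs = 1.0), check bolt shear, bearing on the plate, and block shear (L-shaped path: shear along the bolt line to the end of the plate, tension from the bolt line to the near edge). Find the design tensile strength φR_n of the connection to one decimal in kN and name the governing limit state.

Bolt shear: A_b = π(16)²/4 = 201.06 mm². φR_n = 0.75 × 469 × 201.06 × 2 × 1 = 141.4 kN.
Bearing (14 mm plate, F_u = 450 MPa): end bolts L_c = 33 − 18/2 = 24, R_n = min(1.2×24×14×450, 2.4×16×14×450) = 181.44 kN/bolt; interior L_c = 56 − 18 = 38, R_n = 241.92 kN/bolt. φR_n = 0.75 × (1×181.44 + 1×241.92) = 317.5 kN.
Block shear: shear path 1×[33+1×56] = 1×89 mm, A_gv = 1246, A_nv = 1×(89 − 1.5×20)×14 = 826 mm²; tension to near edge: (28 − 0.5×20)×14 = 252 mm². R_n = min(0.6×450×826, 0.6×345×1246) + 1.0×450×252 = min(223.02, 257.92) + 113.4 = 336.42 kN. φR_n = 0.75 × 336.42 = 252.3 kN.
Governing: min(141.4, 317.5, 252.3) = 141.4 kN → bolt shear.

141.4 kN (bolt shear governs)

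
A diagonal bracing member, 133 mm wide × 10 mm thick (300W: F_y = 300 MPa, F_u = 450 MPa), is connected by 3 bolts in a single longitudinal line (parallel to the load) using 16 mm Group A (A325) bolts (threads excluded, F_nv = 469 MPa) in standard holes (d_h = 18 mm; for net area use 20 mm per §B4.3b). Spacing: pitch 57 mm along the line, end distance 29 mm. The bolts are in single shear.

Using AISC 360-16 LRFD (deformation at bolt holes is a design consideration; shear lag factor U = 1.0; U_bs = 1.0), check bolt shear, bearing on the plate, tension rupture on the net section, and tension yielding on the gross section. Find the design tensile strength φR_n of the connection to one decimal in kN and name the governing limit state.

Bolt shear: A_b = π(16)²/4 = 201.06 mm². φR_n = 0.75 × 469 × 201.06 × 3 × 1 = 212.2 kN.
Bearing (10 mm plate, F_u = 450 MPa): end bolts L_c = 29 − 18/2 = 20, R_n = min(1.2×20×10×450, 2.4×16×10×450) = 108 kN/bolt; interior L_c = 57 − 18 = 39, R_n = 172.8 kN/bolt. φR_n = 0.75 × (1×108 + 2×172.8) = 340.2 kN.
Tension rupture (net): A_n = (133 − 1×20)×10 = 1130 mm² (U = 1.0, A_e = A_n). φR_n = 0.75 × 450 × 1130 = 381.4 kN.
Tension yield (gross): A_g = 133×10 = 1330 mm². φR_n = 0.90 × 300 × 1330 = 359.1 kN.
Governing: min(212.2, 340.2, 381.4, 359.1) = 212.2 kN → bolt shear.

212.2 kN (bolt shear governs)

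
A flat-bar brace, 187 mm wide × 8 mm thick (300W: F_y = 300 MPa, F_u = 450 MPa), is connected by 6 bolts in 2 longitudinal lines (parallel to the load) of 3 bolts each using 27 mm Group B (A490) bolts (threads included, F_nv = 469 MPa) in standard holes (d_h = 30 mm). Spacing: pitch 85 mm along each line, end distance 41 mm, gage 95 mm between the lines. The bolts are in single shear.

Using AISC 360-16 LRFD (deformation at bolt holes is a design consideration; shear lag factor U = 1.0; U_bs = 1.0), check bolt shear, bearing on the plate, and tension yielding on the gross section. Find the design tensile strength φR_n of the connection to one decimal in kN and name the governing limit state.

403.9 kN (gross-section yield governs)

Bolt shear: A_b = π(27)²/4 = 572.56 mm². φR_n = 0.75 × 469 × 572.56 × 6 × 1 = 1208.4 kN.
Bearing (8 mm plate, F_u = 450 MPa): end bolts L_c = 41 − 30/2 = 26, R_n = min(1.2×26×8×450, 2.4×27×8×450) = 112.32 kN/bolt; interior L_c = 85 − 30 = 55, R_n = 233.28 kN/bolt. φR_n = 0.75 × (2×112.32 + 4×233.28) = 868.3 kN.
Tension yield (gross): A_g = 187×8 = 1496 mm². φR_n = 0.90 × 300 × 1496 = 403.9 kN.
Governing: min(1208.4, 868.3, 403.9) = 403.9 kN → gross-section yield.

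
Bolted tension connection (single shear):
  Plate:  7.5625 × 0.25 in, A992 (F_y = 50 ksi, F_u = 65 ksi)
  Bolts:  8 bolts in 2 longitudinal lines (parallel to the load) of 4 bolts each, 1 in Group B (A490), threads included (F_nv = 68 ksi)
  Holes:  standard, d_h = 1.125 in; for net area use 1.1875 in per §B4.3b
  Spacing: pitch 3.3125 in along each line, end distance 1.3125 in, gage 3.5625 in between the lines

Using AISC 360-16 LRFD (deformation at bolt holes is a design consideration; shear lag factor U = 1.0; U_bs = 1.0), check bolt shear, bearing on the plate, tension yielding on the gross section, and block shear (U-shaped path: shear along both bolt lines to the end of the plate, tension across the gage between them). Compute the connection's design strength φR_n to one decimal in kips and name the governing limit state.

Bolt shear: A_b = π(1)²/4 = 0.7854 in². φR_n = 0.75 × 68 × 0.7854 × 8 × 1 = 320.4 kips.
Bearing (0.25 in plate, F_u = 65 ksi): end bolts L_c = 1.3125 − 1.125/2 = 0.75, R_n = min(1.2×0.75×0.25×65, 2.4×1×0.25×65) = 14.625 kips/bolt; interior L_c = 3.3125 − 1.125 = 2.1875, R_n = 39 kips/bolt. φR_n = 0.75 × (2×14.625 + 6×39) = 197.4 kips.
Tension yield (gross): A_g = 7.5625×0.25 = 1.8906 in². φR_n = 0.90 × 50 × 1.8906 = 85.1 kips.
Block shear: shear path 2×[1.3125+3×3.3125] = 2×11.25 in, A_gv = 5.625, A_nv = 2×(11.25 − 3.5×1.1875)×0.25 = 3.5469 in²; tension across gage: (3.5625 − 1×1.1875)×0.25 = 0.59375 in². R_n = min(0.6×65×3.5469, 0.6×50×5.625) + 1.0×65×0.59375 = min(138.33, 168.75) + 38.594 = 176.92 kips. φR_n = 0.75 × 176.92 = 132.7 kips.
Governing: min(320.4, 197.4, 85.1, 132.7) = 85.1 kips → gross-section yield.

85.1 kips (gross-section yield governs)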